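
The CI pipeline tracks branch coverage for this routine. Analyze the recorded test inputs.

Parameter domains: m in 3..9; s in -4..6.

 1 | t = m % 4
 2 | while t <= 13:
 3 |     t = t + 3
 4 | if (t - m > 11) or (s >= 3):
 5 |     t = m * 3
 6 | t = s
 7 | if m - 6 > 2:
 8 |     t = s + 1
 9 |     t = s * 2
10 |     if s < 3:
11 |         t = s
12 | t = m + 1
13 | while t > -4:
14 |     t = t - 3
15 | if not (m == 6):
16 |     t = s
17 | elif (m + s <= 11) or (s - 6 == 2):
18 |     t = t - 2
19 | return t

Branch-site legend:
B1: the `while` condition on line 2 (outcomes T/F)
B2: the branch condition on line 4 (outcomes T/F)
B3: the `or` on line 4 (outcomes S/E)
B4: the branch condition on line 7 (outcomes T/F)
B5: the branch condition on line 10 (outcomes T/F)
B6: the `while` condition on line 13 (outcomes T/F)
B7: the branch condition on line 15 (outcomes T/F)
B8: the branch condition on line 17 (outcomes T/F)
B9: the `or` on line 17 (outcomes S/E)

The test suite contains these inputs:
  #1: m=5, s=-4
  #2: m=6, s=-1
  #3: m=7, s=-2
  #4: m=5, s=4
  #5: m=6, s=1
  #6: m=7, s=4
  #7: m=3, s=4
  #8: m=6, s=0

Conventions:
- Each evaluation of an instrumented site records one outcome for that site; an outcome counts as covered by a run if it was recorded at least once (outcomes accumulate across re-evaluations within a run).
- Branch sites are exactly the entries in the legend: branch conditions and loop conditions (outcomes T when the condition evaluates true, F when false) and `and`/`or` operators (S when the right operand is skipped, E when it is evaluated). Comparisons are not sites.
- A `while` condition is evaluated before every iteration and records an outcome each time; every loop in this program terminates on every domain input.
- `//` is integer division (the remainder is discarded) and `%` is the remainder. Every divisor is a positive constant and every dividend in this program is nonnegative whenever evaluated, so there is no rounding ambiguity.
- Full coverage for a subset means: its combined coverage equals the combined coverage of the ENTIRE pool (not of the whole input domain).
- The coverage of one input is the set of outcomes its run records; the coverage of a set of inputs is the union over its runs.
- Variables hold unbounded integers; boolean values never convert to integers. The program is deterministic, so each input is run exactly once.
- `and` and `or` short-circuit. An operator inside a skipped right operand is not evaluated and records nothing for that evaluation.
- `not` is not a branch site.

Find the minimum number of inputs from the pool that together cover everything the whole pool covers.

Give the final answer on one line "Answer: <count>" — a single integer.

run #1 (m=5, s=-4) runs B1->T, B1->T, B1->T, B1->T, B1->T, B1->F, B3->E, B2->F, B4->F, B6->T, B6->T, B6->T, B6->T, B6->F, ...; records B1=T, B1=F, B2=F, B3=E, B4=F, B6=T, B6=F, B7=T
run #2 (m=6, s=-1) runs B1->T, B1->T, B1->T, B1->T, B1->F, B3->E, B2->F, B4->F, B6->T, B6->T, B6->T, B6->T, B6->F, B7->F, ...; records B1=T, B1=F, B2=F, B3=E, B4=F, B6=T, B6=F, B7=F, B8=T, B9=S
run #3 (m=7, s=-2) runs B1->T, B1->T, B1->T, B1->T, B1->F, B3->E, B2->F, B4->F, B6->T, B6->T, B6->T, B6->T, B6->F, B7->T; records B1=T, B1=F, B2=F, B3=E, B4=F, B6=T, B6=F, B7=T
run #4 (m=5, s=4) runs B1->T, B1->T, B1->T, B1->T, B1->T, B1->F, B3->E, B2->T, B4->F, B6->T, B6->T, B6->T, B6->T, B6->F, ...; records B1=T, B1=F, B2=T, B3=E, B4=F, B6=T, B6=F, B7=T
run #5 (m=6, s=1) runs B1->T, B1->T, B1->T, B1->T, B1->F, B3->E, B2->F, B4->F, B6->T, B6->T, B6->T, B6->T, B6->F, B7->F, ...; records B1=T, B1=F, B2=F, B3=E, B4=F, B6=T, B6=F, B7=F, B8=T, B9=S
run #6 (m=7, s=4) runs B1->T, B1->T, B1->T, B1->T, B1->F, B3->E, B2->T, B4->F, B6->T, B6->T, B6->T, B6->T, B6->F, B7->T; records B1=T, B1=F, B2=T, B3=E, B4=F, B6=T, B6=F, B7=T
run #7 (m=3, s=4) runs B1->T, B1->T, B1->T, B1->T, B1->F, B3->S, B2->T, B4->F, B6->T, B6->T, B6->T, B6->F, B7->T; records B1=T, B1=F, B2=T, B3=S, B4=F, B6=T, B6=F, B7=T
run #8 (m=6, s=0) runs B1->T, B1->T, B1->T, B1->T, B1->F, B3->E, B2->F, B4->F, B6->T, B6->T, B6->T, B6->T, B6->F, B7->F, ...; records B1=T, B1=F, B2=F, B3=E, B4=F, B6=T, B6=F, B7=F, B8=T, B9=S
union over all inputs: B1=T, B1=F, B2=T, B2=F, B3=S, B3=E, B4=F, B6=T, B6=F, B7=T, B7=F, B8=T, B9=S (13 outcomes)
no size-1 subset reaches all 13 outcomes (best union: 10/13)
at size 2, {2, 7} reaches all 13 outcomes; every lexicographically earlier size-2 subset fails

Answer: 2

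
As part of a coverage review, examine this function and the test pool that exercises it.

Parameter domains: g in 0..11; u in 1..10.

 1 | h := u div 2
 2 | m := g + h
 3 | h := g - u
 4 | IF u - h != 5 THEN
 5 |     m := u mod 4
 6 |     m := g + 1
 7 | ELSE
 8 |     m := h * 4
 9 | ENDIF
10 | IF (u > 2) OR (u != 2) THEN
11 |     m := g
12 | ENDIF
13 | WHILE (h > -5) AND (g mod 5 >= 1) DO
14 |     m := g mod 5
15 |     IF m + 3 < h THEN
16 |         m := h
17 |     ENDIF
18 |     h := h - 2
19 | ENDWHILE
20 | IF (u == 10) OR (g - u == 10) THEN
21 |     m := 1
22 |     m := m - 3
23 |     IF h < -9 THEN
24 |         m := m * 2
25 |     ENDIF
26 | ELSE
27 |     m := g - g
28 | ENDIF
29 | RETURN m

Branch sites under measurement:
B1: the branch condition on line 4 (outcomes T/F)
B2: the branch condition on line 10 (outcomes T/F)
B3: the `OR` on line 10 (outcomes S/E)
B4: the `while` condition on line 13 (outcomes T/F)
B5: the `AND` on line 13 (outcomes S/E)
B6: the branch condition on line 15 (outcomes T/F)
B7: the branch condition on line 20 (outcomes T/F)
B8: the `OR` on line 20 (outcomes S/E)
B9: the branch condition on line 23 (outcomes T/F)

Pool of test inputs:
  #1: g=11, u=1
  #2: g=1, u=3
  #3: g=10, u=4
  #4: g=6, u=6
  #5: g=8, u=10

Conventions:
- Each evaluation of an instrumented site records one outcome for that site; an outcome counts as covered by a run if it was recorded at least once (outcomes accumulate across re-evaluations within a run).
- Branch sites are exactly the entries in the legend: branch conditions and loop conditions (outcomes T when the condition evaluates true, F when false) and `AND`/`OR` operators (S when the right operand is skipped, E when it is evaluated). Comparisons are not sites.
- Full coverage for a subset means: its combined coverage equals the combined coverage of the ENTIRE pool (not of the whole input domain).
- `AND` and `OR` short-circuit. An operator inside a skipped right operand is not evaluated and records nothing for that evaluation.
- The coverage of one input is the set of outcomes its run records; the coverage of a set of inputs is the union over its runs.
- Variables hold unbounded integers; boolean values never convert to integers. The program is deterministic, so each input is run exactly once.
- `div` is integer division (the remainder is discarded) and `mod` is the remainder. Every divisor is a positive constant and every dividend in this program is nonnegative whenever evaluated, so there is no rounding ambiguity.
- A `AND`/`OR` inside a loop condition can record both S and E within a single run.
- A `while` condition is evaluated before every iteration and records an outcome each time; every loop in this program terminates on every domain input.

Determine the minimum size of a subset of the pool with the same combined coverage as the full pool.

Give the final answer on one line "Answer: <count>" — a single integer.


#1 (g=11, u=1) -> B1->T, B3->E, B2->T, B5->E, B4->T, B6->T, B5->E, B4->T, B6->T, B5->E, B4->T, B6->T, B5->E, B4->T, ...; covered: B1=T, B2=T, B3=E, B4=T, B4=F, B5=S, B5=E, B6=T, B6=F, B7=T, B8=E, B9=F
#2 (g=1, u=3) -> B1->F, B3->S, B2->T, B5->E, B4->T, B6->F, B5->E, B4->T, B6->F, B5->S, B4->F, B8->E, B7->F; covered: B1=F, B2=T, B3=S, B4=T, B4=F, B5=S, B5=E, B6=F, B7=F, B8=E
#3 (g=10, u=4) -> B1->T, B3->S, B2->T, B5->E, B4->F, B8->E, B7->F; covered: B1=T, B2=T, B3=S, B4=F, B5=E, B7=F, B8=E
#4 (g=6, u=6) -> B1->T, B3->S, B2->T, B5->E, B4->T, B6->F, B5->E, B4->T, B6->F, B5->E, B4->T, B6->F, B5->S, B4->F, ...; covered: B1=T, B2=T, B3=S, B4=T, B4=F, B5=S, B5=E, B6=F, B7=F, B8=E
#5 (g=8, u=10) -> B1->T, B3->S, B2->T, B5->E, B4->T, B6->F, B5->E, B4->T, B6->F, B5->S, B4->F, B8->S, B7->T, B9->F; covered: B1=T, B2=T, B3=S, B4=T, B4=F, B5=S, B5=E, B6=F, B7=T, B8=S, B9=F
the full pool covers 16 outcomes: B1=T, B1=F, B2=T, B3=S, B3=E, B4=T, B4=F, B5=S, B5=E, B6=T, B6=F, B7=T, B7=F, B8=S, B8=E, B9=F
no size-1 subset reaches all 16 outcomes (best union: 12/16)
no size-2 subset reaches all 16 outcomes (best union: 15/16)
inputs {1, 2, 5} (size 3) cover everything; no size-3 subset with a lexicographically smaller index list covers all 16
Answer: 3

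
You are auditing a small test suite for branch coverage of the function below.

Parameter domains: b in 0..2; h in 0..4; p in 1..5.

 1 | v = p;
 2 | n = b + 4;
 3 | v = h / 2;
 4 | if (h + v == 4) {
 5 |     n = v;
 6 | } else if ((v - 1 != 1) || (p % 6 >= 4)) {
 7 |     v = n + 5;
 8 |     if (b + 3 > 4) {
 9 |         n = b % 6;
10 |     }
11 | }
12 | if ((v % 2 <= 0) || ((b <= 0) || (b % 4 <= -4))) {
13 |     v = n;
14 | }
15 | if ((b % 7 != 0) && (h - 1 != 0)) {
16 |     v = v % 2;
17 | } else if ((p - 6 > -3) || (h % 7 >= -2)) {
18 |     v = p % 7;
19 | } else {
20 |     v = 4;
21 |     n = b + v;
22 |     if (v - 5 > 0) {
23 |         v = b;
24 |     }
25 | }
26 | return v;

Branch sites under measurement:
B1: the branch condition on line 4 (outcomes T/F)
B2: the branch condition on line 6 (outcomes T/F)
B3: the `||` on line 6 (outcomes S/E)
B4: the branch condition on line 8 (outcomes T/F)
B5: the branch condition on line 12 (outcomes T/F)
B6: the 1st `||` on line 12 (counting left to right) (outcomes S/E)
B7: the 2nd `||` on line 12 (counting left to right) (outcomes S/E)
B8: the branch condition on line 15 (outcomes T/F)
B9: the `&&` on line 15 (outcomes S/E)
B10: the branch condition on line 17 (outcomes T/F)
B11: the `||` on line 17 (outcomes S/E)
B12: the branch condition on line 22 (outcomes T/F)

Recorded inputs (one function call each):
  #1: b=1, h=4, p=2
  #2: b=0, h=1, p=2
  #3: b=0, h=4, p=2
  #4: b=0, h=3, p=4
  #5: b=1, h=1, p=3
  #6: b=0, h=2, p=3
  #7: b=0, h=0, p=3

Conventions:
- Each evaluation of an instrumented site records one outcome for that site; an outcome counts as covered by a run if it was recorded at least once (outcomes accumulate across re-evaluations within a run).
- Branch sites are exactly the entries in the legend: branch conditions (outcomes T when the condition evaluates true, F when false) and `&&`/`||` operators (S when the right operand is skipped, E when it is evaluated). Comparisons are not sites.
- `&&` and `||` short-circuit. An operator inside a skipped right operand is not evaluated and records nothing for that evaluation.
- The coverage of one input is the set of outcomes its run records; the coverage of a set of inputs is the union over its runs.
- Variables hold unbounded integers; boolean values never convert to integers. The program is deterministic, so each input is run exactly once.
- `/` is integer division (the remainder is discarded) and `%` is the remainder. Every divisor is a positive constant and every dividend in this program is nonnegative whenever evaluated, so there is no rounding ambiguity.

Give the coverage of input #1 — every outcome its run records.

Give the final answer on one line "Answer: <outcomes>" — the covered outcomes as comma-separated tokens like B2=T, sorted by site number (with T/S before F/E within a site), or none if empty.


Running input #1 (b=1, h=4, p=2), event by event:
  B1->F, B3->E, B2->F, B6->S, B5->T, B9->E, B8->T
deduplicating events, the covered set is: B1=F, B2=F, B3=E, B5=T, B6=S, B8=T, B9=E
Answer: B1=F, B2=F, B3=E, B5=T, B6=S, B8=T, B9=E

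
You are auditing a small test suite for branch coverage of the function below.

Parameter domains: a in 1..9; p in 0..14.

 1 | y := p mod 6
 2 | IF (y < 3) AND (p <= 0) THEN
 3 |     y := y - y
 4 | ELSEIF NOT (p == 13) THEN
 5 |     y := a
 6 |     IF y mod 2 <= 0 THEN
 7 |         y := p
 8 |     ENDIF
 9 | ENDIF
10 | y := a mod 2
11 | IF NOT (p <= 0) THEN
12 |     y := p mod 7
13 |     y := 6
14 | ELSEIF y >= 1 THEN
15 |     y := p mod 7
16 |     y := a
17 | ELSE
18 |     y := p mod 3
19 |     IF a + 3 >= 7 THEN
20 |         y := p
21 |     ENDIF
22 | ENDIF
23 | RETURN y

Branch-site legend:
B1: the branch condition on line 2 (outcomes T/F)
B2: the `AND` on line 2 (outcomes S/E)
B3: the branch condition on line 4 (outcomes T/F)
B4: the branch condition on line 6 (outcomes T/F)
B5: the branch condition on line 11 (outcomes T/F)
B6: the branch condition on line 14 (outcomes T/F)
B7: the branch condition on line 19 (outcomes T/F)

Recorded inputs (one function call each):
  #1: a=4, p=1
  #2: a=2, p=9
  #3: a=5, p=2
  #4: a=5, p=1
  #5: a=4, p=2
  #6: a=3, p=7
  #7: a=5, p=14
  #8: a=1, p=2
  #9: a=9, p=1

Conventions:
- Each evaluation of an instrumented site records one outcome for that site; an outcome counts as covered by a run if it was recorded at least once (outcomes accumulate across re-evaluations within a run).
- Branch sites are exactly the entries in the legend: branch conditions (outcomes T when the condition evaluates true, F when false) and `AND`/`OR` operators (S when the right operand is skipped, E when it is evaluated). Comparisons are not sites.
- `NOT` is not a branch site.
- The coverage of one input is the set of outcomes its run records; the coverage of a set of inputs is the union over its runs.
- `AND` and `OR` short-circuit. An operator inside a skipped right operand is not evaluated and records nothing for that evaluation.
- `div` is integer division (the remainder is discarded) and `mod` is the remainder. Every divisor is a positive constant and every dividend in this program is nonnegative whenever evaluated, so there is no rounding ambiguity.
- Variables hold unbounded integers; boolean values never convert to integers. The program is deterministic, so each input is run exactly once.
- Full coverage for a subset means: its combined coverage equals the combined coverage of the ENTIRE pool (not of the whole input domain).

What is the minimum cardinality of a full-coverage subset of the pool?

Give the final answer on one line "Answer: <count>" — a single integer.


run #1 (a=4, p=1) records B1=F, B2=E, B3=T, B4=T, B5=T
run #2 (a=2, p=9) records B1=F, B2=S, B3=T, B4=T, B5=T
run #3 (a=5, p=2) records B1=F, B2=E, B3=T, B4=F, B5=T
run #4 (a=5, p=1) records B1=F, B2=E, B3=T, B4=F, B5=T
run #5 (a=4, p=2) records B1=F, B2=E, B3=T, B4=T, B5=T
run #6 (a=3, p=7) records B1=F, B2=E, B3=T, B4=F, B5=T
run #7 (a=5, p=14) records B1=F, B2=E, B3=T, B4=F, B5=T
run #8 (a=1, p=2) records B1=F, B2=E, B3=T, B4=F, B5=T
run #9 (a=9, p=1) records B1=F, B2=E, B3=T, B4=F, B5=T
together the pool reaches 7 outcomes: B1=F, B2=S, B2=E, B3=T, B4=T, B4=F, B5=T
no size-1 subset reaches all 7 outcomes (best union: 5/7)
size 2: inputs {2, 3} cover all 7 outcomes, and no lexicographically smaller subset of this size does
Answer: 2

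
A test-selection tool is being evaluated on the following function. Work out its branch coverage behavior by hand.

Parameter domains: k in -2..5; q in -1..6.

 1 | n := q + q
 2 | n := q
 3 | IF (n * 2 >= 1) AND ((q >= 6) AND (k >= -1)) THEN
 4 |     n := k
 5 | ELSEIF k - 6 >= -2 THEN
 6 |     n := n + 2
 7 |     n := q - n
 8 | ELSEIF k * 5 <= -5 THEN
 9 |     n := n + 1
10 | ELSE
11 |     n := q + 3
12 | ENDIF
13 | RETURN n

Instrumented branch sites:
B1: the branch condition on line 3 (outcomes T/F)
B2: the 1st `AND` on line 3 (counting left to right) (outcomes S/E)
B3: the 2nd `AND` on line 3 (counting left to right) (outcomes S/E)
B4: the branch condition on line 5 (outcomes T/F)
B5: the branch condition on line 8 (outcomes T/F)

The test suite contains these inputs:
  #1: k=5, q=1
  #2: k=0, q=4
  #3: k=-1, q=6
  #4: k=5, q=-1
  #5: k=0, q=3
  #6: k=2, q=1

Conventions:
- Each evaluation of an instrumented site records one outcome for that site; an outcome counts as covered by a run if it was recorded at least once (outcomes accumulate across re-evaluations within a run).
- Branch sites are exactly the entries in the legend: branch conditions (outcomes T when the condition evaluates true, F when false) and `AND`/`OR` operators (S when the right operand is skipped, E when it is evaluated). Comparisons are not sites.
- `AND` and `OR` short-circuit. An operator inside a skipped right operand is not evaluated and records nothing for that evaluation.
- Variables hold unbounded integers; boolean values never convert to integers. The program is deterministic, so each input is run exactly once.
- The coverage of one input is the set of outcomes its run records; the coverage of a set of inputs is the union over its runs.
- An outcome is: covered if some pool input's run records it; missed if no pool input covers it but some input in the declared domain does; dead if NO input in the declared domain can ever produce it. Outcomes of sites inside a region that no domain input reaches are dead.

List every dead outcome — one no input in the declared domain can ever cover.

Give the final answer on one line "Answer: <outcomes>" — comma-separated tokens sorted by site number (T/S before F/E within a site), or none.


exhaustive pass over the 64-input domain:
  reachable outcomes have witnesses, e.g. B1=T (e.g. k=-1, q=6), B1=F (e.g. k=-2, q=-1), B2=S (e.g. k=-2, q=-1), B2=E (e.g. k=-2, q=1)
Answer: none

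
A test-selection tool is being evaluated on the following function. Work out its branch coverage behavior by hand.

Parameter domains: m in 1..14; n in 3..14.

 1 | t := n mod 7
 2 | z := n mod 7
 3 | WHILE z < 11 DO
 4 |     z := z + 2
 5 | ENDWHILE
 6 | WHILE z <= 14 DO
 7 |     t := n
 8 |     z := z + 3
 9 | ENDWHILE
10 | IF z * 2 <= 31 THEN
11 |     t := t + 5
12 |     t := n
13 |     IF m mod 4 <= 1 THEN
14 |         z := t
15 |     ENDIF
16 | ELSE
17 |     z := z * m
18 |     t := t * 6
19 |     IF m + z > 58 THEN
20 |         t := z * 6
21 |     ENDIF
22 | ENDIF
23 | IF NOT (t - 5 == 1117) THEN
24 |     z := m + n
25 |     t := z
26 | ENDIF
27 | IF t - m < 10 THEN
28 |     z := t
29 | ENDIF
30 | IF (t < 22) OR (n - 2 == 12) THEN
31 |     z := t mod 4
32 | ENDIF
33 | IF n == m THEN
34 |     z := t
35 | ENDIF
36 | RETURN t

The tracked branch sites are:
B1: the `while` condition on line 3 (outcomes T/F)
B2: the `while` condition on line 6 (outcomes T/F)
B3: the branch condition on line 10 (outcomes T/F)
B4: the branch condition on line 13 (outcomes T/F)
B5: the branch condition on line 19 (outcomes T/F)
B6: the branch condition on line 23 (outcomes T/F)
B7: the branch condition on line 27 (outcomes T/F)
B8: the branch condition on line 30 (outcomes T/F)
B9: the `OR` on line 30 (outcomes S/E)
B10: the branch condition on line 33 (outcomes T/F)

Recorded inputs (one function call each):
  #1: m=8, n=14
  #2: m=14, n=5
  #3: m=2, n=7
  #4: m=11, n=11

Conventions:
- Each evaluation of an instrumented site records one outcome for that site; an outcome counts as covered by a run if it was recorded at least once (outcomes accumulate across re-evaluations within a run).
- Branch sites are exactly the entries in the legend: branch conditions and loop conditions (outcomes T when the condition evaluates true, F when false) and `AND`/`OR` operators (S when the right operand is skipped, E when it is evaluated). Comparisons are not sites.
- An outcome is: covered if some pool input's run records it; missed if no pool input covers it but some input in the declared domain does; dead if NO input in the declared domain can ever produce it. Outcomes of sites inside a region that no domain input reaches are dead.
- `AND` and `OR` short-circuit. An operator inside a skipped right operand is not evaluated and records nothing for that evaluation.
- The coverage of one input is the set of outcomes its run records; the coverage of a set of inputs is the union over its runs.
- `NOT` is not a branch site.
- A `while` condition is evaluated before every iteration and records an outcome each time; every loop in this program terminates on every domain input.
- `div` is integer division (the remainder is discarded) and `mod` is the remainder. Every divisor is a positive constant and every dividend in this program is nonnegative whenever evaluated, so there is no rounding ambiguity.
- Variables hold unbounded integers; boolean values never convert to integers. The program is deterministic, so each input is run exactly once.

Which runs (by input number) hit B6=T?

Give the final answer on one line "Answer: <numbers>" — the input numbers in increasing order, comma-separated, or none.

input #1 (m=8, n=14): records B6=T
input #2 (m=14, n=5): records B6=T
input #3 (m=2, n=7): records B6=T
input #4 (m=11, n=11): records B6=T

Answer: 1, 2, 3, 4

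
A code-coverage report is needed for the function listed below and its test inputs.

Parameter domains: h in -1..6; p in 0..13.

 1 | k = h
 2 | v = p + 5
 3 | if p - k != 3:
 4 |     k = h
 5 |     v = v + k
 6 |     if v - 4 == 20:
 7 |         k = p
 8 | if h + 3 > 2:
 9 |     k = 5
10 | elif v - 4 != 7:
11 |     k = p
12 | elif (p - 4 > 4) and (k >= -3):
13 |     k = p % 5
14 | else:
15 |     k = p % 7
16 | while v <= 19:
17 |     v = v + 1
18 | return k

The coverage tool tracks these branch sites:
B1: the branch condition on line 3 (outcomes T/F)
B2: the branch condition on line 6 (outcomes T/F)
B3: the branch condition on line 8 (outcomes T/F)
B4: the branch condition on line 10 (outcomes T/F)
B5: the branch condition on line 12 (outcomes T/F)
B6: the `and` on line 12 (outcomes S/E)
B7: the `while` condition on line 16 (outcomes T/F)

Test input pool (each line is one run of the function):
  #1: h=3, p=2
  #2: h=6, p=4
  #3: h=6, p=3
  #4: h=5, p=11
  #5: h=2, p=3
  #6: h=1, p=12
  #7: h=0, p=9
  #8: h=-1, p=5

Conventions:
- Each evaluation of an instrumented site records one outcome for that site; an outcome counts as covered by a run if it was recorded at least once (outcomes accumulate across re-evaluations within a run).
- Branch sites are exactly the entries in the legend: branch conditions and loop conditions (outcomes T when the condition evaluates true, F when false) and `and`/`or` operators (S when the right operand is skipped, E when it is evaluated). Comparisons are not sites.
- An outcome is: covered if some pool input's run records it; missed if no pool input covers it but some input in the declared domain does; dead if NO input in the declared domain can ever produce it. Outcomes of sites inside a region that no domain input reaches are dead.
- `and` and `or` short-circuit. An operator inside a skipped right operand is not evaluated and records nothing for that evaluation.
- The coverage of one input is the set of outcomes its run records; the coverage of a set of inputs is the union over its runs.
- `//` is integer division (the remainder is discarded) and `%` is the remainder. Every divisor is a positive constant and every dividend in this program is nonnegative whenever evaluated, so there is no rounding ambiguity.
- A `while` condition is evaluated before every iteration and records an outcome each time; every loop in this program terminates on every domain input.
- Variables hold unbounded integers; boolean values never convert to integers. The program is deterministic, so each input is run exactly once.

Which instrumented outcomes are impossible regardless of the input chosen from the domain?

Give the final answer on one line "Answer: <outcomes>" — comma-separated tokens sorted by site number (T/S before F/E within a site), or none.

checking every outcome against all 112 domain inputs:
  B5=T: never recorded by any domain input -> dead
  B6=E: never recorded by any domain input -> dead
  reachable outcomes have witnesses, e.g. B1=T (e.g. h=-1, p=0), B1=F (e.g. h=-1, p=2), B2=T (e.g. h=6, p=13), B2=F (e.g. h=-1, p=0)

Answer: B5=T, B6=E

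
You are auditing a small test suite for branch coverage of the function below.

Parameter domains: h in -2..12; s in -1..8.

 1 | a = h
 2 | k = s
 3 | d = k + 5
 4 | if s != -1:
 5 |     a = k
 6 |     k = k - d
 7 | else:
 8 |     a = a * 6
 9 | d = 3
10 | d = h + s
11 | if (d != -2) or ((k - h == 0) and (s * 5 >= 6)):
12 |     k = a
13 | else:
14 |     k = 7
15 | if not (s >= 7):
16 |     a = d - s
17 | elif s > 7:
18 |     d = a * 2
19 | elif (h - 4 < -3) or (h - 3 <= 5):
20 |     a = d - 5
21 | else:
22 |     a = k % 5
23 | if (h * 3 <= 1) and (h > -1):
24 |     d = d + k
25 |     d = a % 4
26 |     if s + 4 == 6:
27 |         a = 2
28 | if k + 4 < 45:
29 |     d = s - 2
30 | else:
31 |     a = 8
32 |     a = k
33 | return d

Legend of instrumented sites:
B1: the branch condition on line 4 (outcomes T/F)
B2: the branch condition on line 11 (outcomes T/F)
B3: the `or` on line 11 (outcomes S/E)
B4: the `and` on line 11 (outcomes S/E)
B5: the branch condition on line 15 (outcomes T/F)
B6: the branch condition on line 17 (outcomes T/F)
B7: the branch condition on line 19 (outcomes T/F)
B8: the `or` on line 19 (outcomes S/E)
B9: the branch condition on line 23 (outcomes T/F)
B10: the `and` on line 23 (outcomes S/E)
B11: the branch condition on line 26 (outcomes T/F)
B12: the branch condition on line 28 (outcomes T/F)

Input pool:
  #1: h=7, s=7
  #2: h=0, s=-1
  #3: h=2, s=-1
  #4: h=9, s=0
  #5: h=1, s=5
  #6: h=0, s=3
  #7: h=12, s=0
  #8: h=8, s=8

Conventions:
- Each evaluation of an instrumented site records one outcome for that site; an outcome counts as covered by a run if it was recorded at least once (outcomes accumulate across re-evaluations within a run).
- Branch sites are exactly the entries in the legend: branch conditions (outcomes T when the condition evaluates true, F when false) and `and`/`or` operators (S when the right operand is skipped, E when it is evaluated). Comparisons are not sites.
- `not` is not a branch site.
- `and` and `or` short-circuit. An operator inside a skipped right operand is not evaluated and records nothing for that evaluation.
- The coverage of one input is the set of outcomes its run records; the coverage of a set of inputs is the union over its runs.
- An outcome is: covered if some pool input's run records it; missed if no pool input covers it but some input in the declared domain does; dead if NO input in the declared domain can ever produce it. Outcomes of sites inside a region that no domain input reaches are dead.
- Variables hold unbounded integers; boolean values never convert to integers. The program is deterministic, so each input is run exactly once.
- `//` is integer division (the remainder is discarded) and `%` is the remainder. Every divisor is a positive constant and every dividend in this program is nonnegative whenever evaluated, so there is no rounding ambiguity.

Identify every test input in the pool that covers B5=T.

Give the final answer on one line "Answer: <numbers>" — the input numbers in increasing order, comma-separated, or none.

input #1 (h=7, s=7): does not produce B5=T
input #2 (h=0, s=-1): produces B5=T
input #3 (h=2, s=-1): produces B5=T
input #4 (h=9, s=0): produces B5=T
input #5 (h=1, s=5): produces B5=T
input #6 (h=0, s=3): produces B5=T
input #7 (h=12, s=0): produces B5=T
input #8 (h=8, s=8): does not produce B5=T

Answer: 2, 3, 4, 5, 6, 7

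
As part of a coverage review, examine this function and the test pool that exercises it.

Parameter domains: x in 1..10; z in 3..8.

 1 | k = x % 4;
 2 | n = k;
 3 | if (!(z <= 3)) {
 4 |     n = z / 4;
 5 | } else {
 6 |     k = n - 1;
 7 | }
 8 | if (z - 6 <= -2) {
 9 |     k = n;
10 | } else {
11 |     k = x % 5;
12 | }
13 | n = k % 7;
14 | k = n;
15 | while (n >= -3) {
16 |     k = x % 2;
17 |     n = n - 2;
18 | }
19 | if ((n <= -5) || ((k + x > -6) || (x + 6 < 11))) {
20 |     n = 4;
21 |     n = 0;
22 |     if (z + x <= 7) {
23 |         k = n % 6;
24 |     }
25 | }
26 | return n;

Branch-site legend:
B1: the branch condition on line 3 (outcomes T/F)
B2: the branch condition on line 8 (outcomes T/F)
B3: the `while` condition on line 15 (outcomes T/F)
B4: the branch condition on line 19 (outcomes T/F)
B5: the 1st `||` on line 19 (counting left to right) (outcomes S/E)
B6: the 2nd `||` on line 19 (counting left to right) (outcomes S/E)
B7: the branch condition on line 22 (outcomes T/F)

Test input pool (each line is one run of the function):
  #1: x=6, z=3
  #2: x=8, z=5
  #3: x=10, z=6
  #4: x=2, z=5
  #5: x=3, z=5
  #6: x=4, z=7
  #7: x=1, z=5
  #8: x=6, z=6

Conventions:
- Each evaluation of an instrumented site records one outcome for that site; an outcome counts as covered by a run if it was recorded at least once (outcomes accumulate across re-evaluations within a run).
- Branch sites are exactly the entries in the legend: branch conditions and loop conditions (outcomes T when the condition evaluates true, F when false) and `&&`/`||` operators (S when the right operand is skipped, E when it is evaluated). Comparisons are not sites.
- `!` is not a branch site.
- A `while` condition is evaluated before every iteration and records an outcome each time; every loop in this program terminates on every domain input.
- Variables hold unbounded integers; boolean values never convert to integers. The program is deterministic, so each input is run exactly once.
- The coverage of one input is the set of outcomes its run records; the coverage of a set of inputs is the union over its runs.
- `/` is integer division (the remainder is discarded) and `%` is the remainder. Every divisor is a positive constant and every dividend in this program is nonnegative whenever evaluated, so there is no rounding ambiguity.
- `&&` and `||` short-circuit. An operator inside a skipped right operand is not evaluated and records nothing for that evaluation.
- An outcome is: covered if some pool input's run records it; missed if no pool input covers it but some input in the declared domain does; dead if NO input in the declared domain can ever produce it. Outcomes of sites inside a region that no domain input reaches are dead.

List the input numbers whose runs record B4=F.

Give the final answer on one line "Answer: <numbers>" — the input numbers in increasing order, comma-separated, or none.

input #1 (x=6, z=3): misses B4=F
input #2 (x=8, z=5): misses B4=F
input #3 (x=10, z=6): misses B4=F
input #4 (x=2, z=5): misses B4=F
input #5 (x=3, z=5): misses B4=F
input #6 (x=4, z=7): misses B4=F
input #7 (x=1, z=5): misses B4=F
input #8 (x=6, z=6): misses B4=F

Answer: none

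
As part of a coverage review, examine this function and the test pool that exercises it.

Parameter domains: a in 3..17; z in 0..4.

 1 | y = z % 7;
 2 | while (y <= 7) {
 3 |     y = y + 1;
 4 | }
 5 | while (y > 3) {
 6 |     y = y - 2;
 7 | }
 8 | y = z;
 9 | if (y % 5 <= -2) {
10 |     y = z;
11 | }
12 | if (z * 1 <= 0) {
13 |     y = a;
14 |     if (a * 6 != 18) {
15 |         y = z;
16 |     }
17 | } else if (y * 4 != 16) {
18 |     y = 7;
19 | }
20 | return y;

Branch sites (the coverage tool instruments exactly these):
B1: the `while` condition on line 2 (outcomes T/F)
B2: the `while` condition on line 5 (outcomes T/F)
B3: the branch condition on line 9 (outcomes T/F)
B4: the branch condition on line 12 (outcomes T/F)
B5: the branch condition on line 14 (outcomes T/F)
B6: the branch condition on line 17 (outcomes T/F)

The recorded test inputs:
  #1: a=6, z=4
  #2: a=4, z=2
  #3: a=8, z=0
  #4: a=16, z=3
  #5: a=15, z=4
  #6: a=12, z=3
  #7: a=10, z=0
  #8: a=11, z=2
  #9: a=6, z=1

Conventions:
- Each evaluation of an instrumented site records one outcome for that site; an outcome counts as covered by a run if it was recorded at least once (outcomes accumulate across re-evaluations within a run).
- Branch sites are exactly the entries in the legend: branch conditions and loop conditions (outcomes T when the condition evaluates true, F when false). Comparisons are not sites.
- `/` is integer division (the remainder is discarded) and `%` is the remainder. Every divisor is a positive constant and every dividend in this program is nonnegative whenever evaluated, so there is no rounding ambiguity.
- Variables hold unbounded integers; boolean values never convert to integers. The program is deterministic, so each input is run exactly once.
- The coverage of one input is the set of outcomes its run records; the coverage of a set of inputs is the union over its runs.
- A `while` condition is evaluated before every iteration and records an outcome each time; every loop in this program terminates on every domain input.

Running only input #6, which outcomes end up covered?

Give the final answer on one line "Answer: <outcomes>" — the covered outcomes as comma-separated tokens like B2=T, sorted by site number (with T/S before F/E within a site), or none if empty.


Event log for input #6 (a=12, z=3):
  B1->T, B1->T, B1->T, B1->T, B1->T, B1->F, B2->T, B2->T, B2->T, B2->F
  B3->F, B4->F, B6->T
deduplicating events, the covered set is: B1=T, B1=F, B2=T, B2=F, B3=F, B4=F, B6=T
Answer: B1=T, B1=F, B2=T, B2=F, B3=F, B4=F, B6=T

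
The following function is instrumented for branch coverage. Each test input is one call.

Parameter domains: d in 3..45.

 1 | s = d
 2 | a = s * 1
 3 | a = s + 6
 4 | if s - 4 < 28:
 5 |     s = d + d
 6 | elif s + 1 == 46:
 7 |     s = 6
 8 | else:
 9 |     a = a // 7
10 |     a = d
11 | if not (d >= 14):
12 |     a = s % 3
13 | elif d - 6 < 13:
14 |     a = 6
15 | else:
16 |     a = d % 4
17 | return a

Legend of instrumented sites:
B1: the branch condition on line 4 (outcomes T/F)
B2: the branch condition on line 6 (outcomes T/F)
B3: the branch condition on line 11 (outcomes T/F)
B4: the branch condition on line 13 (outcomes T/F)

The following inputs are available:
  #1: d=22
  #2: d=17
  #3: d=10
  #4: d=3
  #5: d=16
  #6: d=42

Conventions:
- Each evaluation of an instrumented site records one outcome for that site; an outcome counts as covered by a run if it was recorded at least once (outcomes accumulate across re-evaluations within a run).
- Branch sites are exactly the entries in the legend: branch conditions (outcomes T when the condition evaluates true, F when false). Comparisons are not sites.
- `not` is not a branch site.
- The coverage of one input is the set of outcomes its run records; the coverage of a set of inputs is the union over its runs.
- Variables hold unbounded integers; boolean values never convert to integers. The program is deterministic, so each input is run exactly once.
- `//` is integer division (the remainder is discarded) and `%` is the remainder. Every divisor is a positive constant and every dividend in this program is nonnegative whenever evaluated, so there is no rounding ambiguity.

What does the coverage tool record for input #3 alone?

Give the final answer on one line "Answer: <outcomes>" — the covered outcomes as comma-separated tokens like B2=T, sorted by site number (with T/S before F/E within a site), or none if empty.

Running input #3 (d=10), event by event:
  B1->T, B3->T
distinct outcomes covered: B1=T, B3=T

Answer: B1=T, B3=T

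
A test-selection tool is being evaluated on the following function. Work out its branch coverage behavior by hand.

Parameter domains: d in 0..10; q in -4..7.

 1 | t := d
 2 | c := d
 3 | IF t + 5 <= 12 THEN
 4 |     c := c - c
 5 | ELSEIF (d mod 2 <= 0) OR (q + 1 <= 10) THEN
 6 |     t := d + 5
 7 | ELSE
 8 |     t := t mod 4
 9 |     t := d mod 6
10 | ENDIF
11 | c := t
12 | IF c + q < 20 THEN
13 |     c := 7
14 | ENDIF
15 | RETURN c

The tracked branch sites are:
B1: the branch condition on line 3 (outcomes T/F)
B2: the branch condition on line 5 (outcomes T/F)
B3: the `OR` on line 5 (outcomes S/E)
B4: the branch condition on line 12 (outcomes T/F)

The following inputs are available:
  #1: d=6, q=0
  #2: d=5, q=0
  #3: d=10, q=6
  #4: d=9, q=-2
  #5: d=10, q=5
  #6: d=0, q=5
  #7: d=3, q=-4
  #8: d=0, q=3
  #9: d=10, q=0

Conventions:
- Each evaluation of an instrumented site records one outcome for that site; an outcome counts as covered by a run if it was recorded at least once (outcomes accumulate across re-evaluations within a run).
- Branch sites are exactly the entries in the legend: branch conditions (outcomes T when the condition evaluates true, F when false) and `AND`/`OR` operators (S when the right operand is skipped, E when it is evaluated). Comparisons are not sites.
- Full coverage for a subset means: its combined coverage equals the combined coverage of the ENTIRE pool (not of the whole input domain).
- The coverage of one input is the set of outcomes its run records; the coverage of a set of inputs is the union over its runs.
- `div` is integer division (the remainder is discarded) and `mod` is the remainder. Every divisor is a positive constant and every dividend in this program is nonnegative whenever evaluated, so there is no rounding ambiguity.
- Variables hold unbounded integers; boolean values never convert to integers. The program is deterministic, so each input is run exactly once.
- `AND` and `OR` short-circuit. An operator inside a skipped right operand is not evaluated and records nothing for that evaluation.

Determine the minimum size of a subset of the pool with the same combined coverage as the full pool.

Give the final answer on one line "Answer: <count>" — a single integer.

#1 (d=6, q=0) -> B1->T, B4->T; covered: B1=T, B4=T
#2 (d=5, q=0) -> B1->T, B4->T; covered: B1=T, B4=T
#3 (d=10, q=6) -> B1->F, B3->S, B2->T, B4->F; covered: B1=F, B2=T, B3=S, B4=F
#4 (d=9, q=-2) -> B1->F, B3->E, B2->T, B4->T; covered: B1=F, B2=T, B3=E, B4=T
#5 (d=10, q=5) -> B1->F, B3->S, B2->T, B4->F; covered: B1=F, B2=T, B3=S, B4=F
#6 (d=0, q=5) -> B1->T, B4->T; covered: B1=T, B4=T
#7 (d=3, q=-4) -> B1->T, B4->T; covered: B1=T, B4=T
#8 (d=0, q=3) -> B1->T, B4->T; covered: B1=T, B4=T
#9 (d=10, q=0) -> B1->F, B3->S, B2->T, B4->T; covered: B1=F, B2=T, B3=S, B4=T
the full pool covers 7 outcomes: B1=T, B1=F, B2=T, B3=S, B3=E, B4=T, B4=F
checked all size-1 subsets: none covers 7 outcomes (max 4/7)
checked all size-2 subsets: none covers 7 outcomes (max 6/7)
inputs {1, 3, 4} (size 3) cover everything; no size-3 subset with a lexicographically smaller index list covers all 7

Answer: 3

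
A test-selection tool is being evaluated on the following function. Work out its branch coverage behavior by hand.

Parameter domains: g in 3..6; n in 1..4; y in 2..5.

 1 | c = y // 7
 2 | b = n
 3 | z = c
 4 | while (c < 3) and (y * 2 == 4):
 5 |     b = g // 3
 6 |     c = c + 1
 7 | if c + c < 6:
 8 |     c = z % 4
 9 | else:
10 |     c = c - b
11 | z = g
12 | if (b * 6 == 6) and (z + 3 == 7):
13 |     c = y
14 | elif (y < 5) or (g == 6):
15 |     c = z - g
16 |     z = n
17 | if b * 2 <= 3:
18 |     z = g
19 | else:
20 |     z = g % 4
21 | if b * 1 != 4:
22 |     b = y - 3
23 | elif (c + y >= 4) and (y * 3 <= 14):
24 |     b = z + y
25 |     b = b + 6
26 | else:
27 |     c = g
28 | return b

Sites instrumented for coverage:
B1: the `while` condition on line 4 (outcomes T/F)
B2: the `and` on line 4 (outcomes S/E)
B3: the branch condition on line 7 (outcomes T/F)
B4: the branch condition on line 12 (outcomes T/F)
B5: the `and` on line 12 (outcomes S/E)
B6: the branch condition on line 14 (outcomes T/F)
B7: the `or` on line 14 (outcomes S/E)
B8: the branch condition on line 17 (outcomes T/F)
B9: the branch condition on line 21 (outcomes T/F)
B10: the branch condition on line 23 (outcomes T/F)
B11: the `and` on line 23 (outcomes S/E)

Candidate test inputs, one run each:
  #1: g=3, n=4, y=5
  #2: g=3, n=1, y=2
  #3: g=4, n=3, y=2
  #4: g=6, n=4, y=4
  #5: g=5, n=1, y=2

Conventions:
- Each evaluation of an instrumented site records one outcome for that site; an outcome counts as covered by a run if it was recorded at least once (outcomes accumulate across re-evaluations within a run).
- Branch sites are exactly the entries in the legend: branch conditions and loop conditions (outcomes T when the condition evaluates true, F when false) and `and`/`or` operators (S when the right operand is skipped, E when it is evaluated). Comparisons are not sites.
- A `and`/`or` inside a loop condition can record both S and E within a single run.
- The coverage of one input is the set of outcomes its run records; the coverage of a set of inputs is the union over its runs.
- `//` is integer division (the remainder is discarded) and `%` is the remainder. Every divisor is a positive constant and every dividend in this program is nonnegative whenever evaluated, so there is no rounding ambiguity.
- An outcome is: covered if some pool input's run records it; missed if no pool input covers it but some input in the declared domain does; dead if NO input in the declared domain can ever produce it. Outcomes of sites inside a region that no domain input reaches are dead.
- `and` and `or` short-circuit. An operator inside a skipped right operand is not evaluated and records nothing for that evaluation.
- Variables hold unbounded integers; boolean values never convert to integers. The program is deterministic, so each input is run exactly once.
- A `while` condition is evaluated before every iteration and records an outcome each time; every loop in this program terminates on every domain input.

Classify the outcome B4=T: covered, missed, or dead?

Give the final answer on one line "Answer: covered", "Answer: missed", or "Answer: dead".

B4=T is recorded by pool input(s) 3 -> covered

Answer: covered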